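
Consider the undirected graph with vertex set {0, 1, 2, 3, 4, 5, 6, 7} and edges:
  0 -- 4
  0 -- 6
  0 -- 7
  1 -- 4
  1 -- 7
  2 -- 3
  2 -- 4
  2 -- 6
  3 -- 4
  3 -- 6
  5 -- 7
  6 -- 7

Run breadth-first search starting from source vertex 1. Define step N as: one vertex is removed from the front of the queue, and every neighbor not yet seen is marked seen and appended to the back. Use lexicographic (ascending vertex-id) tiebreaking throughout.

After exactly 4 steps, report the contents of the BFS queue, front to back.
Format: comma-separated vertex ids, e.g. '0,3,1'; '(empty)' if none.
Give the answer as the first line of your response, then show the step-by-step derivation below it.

2,3,5,6

step 1: dequeue 1; queue=[4,7]; order=1
step 2: dequeue 4; queue=[7,0,2,3]; order=1,4
step 3: dequeue 7; queue=[0,2,3,5,6]; order=1,4,7
step 4: dequeue 0; queue=[2,3,5,6]; order=1,4,7,0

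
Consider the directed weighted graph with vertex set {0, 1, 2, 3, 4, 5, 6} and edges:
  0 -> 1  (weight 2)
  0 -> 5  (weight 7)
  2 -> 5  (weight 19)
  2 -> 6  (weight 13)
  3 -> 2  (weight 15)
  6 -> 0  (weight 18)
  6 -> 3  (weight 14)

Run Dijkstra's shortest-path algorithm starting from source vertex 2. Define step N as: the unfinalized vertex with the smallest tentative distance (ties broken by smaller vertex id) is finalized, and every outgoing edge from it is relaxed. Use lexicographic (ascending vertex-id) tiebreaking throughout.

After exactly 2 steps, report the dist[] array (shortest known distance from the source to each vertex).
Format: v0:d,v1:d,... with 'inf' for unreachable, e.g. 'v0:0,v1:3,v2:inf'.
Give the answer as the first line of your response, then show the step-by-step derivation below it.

v0:31,v1:inf,v2:0,v3:27,v4:inf,v5:19,v6:13

step 1: dist = v0:inf,v1:inf,v2:0,v3:inf,v4:inf,v5:19,v6:13
step 2: dist = v0:31,v1:inf,v2:0,v3:27,v4:inf,v5:19,v6:13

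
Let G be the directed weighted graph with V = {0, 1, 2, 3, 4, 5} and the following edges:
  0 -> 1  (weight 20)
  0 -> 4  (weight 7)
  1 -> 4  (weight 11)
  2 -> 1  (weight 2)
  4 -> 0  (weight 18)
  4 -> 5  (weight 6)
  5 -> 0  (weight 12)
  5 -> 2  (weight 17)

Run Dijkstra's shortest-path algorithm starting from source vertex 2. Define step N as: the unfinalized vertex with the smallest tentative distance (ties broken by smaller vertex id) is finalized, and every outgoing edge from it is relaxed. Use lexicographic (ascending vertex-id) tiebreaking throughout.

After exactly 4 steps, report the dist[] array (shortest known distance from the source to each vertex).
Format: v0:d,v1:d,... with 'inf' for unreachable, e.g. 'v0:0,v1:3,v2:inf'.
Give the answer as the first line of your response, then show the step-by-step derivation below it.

v0:31,v1:2,v2:0,v3:inf,v4:13,v5:19

step 1: dist = v0:inf,v1:2,v2:0,v3:inf,v4:inf,v5:inf
step 2: dist = v0:inf,v1:2,v2:0,v3:inf,v4:13,v5:inf
step 3: dist = v0:31,v1:2,v2:0,v3:inf,v4:13,v5:19
step 4: dist = v0:31,v1:2,v2:0,v3:inf,v4:13,v5:19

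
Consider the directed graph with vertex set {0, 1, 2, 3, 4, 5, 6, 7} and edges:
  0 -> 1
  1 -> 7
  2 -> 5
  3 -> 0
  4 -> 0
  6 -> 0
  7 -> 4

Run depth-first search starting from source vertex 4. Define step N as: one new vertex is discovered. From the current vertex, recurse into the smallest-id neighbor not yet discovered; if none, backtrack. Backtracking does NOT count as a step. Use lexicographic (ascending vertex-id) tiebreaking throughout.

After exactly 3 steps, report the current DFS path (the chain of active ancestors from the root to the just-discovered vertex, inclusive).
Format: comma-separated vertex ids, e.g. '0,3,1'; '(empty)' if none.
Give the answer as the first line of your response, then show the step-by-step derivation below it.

4,0,1

step 1: discover 4; path=4; order=4
step 2: discover 0; path=4>0; order=4,0
step 3: discover 1; path=4>0>1; order=4,0,1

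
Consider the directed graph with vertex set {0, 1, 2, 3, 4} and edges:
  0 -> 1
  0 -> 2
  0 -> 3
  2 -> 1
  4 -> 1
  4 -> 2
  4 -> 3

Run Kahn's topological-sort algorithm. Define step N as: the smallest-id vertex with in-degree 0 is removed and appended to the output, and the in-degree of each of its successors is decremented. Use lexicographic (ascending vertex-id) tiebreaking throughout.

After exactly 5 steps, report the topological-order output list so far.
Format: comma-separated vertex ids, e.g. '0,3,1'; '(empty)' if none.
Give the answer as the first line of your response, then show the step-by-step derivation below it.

0,4,2,1,3

step 1: output 0; order=[0]; indeg=(0,2,1,1,0)
step 2: output 4; order=[0,4]; indeg=(0,1,0,0,0)
step 3: output 2; order=[0,4,2]; indeg=(0,0,0,0,0)
step 4: output 1; order=[0,4,2,1]; indeg=(0,0,0,0,0)
step 5: output 3; order=[0,4,2,1,3]; indeg=(0,0,0,0,0)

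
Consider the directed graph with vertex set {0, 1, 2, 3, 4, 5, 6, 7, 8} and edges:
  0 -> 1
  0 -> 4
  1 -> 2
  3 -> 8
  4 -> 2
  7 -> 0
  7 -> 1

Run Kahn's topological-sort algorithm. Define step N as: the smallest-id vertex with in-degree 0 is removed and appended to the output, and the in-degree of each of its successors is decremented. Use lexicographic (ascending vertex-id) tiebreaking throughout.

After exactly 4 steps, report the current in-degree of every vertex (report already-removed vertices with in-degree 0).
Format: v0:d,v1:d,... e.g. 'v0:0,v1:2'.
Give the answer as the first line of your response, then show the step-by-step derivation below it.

v0:0,v1:1,v2:2,v3:0,v4:1,v5:0,v6:0,v7:0,v8:0

step 1: output 3; order=[3]; indeg=(1,2,2,0,1,0,0,0,0)
step 2: output 5; order=[3,5]; indeg=(1,2,2,0,1,0,0,0,0)
step 3: output 6; order=[3,5,6]; indeg=(1,2,2,0,1,0,0,0,0)
step 4: output 7; order=[3,5,6,7]; indeg=(0,1,2,0,1,0,0,0,0)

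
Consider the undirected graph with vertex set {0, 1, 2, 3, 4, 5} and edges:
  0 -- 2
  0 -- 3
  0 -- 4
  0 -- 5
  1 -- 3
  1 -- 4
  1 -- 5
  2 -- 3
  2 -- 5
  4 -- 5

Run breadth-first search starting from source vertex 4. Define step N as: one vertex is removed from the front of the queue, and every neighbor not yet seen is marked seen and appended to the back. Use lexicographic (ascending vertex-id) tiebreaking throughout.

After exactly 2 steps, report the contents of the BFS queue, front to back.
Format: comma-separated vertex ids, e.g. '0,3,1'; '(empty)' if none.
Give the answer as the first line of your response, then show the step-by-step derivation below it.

1,5,2,3

step 1: dequeue 4; queue=[0,1,5]; order=4
step 2: dequeue 0; queue=[1,5,2,3]; order=4,0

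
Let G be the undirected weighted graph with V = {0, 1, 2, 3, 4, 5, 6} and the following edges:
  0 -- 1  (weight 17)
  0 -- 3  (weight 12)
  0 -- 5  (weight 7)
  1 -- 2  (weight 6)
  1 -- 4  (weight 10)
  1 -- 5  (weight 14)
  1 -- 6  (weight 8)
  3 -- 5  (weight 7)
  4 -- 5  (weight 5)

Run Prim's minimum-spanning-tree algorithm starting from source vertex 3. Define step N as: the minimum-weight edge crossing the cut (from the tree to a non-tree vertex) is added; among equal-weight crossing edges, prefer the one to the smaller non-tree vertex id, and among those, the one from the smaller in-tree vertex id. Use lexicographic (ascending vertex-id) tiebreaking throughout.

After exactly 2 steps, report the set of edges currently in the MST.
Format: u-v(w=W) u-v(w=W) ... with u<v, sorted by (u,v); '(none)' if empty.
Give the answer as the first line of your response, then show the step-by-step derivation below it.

3-5(w=7) 4-5(w=5)

step 1: add edge 3-5 (w=7); MST = {3-5(w=7)}
step 2: add edge 4-5 (w=5); MST = {3-5(w=7) 4-5(w=5)}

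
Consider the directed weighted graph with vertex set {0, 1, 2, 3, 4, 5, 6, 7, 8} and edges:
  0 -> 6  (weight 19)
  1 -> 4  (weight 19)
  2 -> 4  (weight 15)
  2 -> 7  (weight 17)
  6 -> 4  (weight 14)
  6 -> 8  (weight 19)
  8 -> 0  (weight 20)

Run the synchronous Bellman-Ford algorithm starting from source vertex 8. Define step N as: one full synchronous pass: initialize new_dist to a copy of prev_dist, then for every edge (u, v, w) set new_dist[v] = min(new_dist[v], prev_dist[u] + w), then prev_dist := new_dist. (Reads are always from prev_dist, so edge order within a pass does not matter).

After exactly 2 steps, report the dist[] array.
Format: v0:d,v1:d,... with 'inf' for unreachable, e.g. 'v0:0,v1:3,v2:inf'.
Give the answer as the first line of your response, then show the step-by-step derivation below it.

v0:20,v1:inf,v2:inf,v3:inf,v4:inf,v5:inf,v6:39,v7:inf,v8:0

step 1: dist = v0:20,v1:inf,v2:inf,v3:inf,v4:inf,v5:inf,v6:inf,v7:inf,v8:0
step 2: dist = v0:20,v1:inf,v2:inf,v3:inf,v4:inf,v5:inf,v6:39,v7:inf,v8:0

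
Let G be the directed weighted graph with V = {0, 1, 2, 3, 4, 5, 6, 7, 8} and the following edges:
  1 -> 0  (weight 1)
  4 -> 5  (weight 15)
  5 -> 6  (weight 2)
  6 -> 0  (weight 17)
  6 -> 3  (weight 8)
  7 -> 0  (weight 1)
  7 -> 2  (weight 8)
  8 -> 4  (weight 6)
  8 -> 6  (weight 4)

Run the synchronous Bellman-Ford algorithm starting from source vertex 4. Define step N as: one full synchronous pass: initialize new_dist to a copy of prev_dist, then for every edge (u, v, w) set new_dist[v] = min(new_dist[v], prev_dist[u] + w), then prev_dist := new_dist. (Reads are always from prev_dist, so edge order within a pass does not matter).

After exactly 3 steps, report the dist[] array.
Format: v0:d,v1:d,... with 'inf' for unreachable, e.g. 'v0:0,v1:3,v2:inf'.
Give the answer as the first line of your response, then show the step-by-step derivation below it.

v0:34,v1:inf,v2:inf,v3:25,v4:0,v5:15,v6:17,v7:inf,v8:inf

step 1: dist = v0:inf,v1:inf,v2:inf,v3:inf,v4:0,v5:15,v6:inf,v7:inf,v8:inf
step 2: dist = v0:inf,v1:inf,v2:inf,v3:inf,v4:0,v5:15,v6:17,v7:inf,v8:inf
step 3: dist = v0:34,v1:inf,v2:inf,v3:25,v4:0,v5:15,v6:17,v7:inf,v8:inf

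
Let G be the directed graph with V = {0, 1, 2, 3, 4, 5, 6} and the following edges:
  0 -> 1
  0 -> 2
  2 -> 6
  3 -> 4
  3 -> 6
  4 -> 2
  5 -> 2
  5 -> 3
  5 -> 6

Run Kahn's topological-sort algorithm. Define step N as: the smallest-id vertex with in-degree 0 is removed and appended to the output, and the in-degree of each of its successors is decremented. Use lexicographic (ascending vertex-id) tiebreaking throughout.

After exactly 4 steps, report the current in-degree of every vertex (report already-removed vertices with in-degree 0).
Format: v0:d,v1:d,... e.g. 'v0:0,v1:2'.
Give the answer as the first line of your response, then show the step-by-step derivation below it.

v0:0,v1:0,v2:1,v3:0,v4:0,v5:0,v6:1

step 1: output 0; order=[0]; indeg=(0,0,2,1,1,0,3)
step 2: output 1; order=[0,1]; indeg=(0,0,2,1,1,0,3)
step 3: output 5; order=[0,1,5]; indeg=(0,0,1,0,1,0,2)
step 4: output 3; order=[0,1,5,3]; indeg=(0,0,1,0,0,0,1)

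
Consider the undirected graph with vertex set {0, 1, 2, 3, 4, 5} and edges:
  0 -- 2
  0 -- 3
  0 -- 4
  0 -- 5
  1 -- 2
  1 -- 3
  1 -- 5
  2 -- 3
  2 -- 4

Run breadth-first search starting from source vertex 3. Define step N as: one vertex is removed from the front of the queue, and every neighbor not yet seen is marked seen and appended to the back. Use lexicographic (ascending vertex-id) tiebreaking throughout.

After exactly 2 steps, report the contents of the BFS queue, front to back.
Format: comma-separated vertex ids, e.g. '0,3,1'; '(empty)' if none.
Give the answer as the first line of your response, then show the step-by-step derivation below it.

1,2,4,5

step 1: dequeue 3; queue=[0,1,2]; order=3
step 2: dequeue 0; queue=[1,2,4,5]; order=3,0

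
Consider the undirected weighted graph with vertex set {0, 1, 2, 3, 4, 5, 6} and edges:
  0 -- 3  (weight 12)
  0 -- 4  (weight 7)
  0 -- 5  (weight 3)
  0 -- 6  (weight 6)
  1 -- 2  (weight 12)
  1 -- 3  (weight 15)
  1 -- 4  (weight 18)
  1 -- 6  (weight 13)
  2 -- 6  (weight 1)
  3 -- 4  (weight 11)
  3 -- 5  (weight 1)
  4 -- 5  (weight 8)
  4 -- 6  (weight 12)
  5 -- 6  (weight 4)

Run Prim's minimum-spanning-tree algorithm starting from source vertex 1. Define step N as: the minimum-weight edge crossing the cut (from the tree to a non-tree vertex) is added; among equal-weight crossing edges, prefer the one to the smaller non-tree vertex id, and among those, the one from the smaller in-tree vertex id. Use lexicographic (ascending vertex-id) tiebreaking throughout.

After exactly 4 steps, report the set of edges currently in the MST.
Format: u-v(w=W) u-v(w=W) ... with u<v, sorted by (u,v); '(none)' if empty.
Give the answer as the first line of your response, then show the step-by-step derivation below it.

1-2(w=12) 2-6(w=1) 3-5(w=1) 5-6(w=4)

step 1: add edge 1-2 (w=12); MST = {1-2(w=12)}
step 2: add edge 2-6 (w=1); MST = {1-2(w=12) 2-6(w=1)}
step 3: add edge 5-6 (w=4); MST = {1-2(w=12) 2-6(w=1) 5-6(w=4)}
step 4: add edge 3-5 (w=1); MST = {1-2(w=12) 2-6(w=1) 3-5(w=1) 5-6(w=4)}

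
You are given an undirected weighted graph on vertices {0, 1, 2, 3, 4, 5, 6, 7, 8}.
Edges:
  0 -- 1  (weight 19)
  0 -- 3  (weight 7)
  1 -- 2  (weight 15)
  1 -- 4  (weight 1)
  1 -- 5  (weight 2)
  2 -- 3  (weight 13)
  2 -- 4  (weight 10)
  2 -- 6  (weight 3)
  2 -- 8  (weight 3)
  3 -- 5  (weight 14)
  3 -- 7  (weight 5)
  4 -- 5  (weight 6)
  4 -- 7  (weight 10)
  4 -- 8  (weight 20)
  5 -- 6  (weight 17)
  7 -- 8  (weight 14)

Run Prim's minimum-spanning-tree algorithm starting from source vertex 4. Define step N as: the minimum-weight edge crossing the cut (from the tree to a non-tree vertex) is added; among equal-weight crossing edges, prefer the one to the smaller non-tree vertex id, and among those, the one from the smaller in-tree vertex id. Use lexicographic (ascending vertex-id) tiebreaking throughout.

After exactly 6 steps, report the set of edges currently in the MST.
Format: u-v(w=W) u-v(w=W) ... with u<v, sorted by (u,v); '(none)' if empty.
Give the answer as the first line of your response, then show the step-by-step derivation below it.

1-4(w=1) 1-5(w=2) 2-4(w=10) 2-6(w=3) 2-8(w=3) 4-7(w=10)

step 1: add edge 1-4 (w=1); MST = {1-4(w=1)}
step 2: add edge 1-5 (w=2); MST = {1-4(w=1) 1-5(w=2)}
step 3: add edge 2-4 (w=10); MST = {1-4(w=1) 1-5(w=2) 2-4(w=10)}
step 4: add edge 2-6 (w=3); MST = {1-4(w=1) 1-5(w=2) 2-4(w=10) 2-6(w=3)}
step 5: add edge 2-8 (w=3); MST = {1-4(w=1) 1-5(w=2) 2-4(w=10) 2-6(w=3) 2-8(w=3)}
step 6: add edge 4-7 (w=10); MST = {1-4(w=1) 1-5(w=2) 2-4(w=10) 2-6(w=3) 2-8(w=3) 4-7(w=10)}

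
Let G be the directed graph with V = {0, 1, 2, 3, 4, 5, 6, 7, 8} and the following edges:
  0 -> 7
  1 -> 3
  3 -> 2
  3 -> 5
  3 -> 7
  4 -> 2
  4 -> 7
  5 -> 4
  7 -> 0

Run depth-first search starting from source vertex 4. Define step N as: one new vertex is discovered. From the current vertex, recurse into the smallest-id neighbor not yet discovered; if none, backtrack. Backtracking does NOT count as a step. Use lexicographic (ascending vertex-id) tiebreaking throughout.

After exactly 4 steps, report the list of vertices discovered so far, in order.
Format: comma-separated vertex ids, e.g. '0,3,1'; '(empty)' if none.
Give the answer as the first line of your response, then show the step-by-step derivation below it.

4,2,7,0

step 1: discover 4; path=4; order=4
step 2: discover 2; path=4>2; order=4,2
step 3: discover 7; path=4>7; order=4,2,7
step 4: discover 0; path=4>7>0; order=4,2,7,0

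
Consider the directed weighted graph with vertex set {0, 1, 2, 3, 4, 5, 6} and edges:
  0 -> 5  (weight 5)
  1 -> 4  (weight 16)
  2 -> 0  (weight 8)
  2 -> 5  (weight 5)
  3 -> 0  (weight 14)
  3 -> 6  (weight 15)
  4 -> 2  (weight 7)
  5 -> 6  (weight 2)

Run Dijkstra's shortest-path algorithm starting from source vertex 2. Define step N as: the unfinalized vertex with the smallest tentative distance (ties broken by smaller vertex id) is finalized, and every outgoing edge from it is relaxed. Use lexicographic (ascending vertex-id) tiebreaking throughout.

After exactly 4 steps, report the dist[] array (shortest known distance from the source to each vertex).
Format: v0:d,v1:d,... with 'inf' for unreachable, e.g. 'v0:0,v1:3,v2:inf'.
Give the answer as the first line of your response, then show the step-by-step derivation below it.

v0:8,v1:inf,v2:0,v3:inf,v4:inf,v5:5,v6:7

step 1: dist = v0:8,v1:inf,v2:0,v3:inf,v4:inf,v5:5,v6:inf
step 2: dist = v0:8,v1:inf,v2:0,v3:inf,v4:inf,v5:5,v6:7
step 3: dist = v0:8,v1:inf,v2:0,v3:inf,v4:inf,v5:5,v6:7
step 4: dist = v0:8,v1:inf,v2:0,v3:inf,v4:inf,v5:5,v6:7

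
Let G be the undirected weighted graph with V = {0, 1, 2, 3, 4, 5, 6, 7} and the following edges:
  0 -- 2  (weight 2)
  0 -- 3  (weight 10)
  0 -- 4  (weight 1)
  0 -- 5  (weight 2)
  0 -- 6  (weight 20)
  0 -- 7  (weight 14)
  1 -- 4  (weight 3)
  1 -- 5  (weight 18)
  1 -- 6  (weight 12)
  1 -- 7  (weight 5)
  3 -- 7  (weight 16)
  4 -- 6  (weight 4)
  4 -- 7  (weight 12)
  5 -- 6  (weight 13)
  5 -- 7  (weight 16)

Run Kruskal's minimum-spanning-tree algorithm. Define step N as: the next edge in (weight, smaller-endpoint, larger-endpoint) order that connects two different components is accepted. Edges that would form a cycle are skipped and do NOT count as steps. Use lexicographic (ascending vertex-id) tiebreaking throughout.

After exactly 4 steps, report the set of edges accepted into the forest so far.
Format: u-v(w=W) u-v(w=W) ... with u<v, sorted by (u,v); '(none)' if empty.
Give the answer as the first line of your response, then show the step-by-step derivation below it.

0-2(w=2) 0-4(w=1) 0-5(w=2) 1-4(w=3)

step 1: add edge 0-4 (w=1); MST = {0-4(w=1)}
step 2: add edge 0-2 (w=2); MST = {0-2(w=2) 0-4(w=1)}
step 3: add edge 0-5 (w=2); MST = {0-2(w=2) 0-4(w=1) 0-5(w=2)}
step 4: add edge 1-4 (w=3); MST = {0-2(w=2) 0-4(w=1) 0-5(w=2) 1-4(w=3)}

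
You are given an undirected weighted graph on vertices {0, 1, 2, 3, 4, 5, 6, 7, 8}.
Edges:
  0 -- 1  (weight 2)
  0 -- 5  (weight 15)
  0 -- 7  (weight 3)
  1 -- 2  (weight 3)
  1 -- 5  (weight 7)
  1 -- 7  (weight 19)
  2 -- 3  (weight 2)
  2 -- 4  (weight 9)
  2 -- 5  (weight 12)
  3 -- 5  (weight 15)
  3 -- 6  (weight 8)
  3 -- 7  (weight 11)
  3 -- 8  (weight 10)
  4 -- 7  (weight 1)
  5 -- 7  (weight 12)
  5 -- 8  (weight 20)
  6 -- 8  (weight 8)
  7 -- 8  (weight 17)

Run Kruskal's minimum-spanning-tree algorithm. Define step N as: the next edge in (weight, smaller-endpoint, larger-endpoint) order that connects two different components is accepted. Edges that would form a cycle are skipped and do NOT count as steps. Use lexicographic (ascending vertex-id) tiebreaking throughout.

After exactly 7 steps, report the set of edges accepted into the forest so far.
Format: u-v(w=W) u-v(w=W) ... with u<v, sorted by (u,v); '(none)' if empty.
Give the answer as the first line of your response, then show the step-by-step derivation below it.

0-1(w=2) 0-7(w=3) 1-2(w=3) 1-5(w=7) 2-3(w=2) 3-6(w=8) 4-7(w=1)

step 1: add edge 4-7 (w=1); MST = {4-7(w=1)}
step 2: add edge 0-1 (w=2); MST = {0-1(w=2) 4-7(w=1)}
step 3: add edge 2-3 (w=2); MST = {0-1(w=2) 2-3(w=2) 4-7(w=1)}
step 4: add edge 0-7 (w=3); MST = {0-1(w=2) 0-7(w=3) 2-3(w=2) 4-7(w=1)}
step 5: add edge 1-2 (w=3); MST = {0-1(w=2) 0-7(w=3) 1-2(w=3) 2-3(w=2) 4-7(w=1)}
step 6: add edge 1-5 (w=7); MST = {0-1(w=2) 0-7(w=3) 1-2(w=3) 1-5(w=7) 2-3(w=2) 4-7(w=1)}
step 7: add edge 3-6 (w=8); MST = {0-1(w=2) 0-7(w=3) 1-2(w=3) 1-5(w=7) 2-3(w=2) 3-6(w=8) 4-7(w=1)}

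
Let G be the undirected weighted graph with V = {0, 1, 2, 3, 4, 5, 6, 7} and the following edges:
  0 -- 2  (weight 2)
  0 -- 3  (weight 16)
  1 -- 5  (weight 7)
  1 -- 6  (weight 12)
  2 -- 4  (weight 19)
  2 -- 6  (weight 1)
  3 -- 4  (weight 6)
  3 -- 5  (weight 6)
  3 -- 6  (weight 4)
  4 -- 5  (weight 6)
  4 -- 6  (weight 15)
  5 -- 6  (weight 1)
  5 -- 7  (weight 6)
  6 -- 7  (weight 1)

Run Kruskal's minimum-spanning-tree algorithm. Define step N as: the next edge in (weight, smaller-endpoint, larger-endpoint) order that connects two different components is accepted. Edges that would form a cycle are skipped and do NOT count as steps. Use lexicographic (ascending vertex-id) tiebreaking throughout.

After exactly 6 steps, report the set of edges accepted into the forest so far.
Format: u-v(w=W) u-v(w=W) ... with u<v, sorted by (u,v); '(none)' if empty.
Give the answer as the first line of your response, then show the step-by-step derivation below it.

0-2(w=2) 2-6(w=1) 3-4(w=6) 3-6(w=4) 5-6(w=1) 6-7(w=1)

step 1: add edge 2-6 (w=1); MST = {2-6(w=1)}
step 2: add edge 5-6 (w=1); MST = {2-6(w=1) 5-6(w=1)}
step 3: add edge 6-7 (w=1); MST = {2-6(w=1) 5-6(w=1) 6-7(w=1)}
step 4: add edge 0-2 (w=2); MST = {0-2(w=2) 2-6(w=1) 5-6(w=1) 6-7(w=1)}
step 5: add edge 3-6 (w=4); MST = {0-2(w=2) 2-6(w=1) 3-6(w=4) 5-6(w=1) 6-7(w=1)}
step 6: add edge 3-4 (w=6); MST = {0-2(w=2) 2-6(w=1) 3-4(w=6) 3-6(w=4) 5-6(w=1) 6-7(w=1)}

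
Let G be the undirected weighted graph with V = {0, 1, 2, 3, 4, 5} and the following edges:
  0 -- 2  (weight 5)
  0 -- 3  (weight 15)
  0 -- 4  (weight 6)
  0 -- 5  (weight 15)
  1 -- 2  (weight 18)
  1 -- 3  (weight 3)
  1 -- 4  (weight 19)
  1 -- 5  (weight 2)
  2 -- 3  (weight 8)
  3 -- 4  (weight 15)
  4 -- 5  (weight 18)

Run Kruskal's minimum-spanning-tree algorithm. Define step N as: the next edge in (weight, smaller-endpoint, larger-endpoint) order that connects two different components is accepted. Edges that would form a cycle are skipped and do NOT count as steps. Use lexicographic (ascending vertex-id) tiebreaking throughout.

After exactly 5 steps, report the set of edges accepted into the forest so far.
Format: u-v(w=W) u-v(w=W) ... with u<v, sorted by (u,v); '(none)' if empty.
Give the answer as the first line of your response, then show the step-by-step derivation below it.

0-2(w=5) 0-4(w=6) 1-3(w=3) 1-5(w=2) 2-3(w=8)

step 1: add edge 1-5 (w=2); MST = {1-5(w=2)}
step 2: add edge 1-3 (w=3); MST = {1-3(w=3) 1-5(w=2)}
step 3: add edge 0-2 (w=5); MST = {0-2(w=5) 1-3(w=3) 1-5(w=2)}
step 4: add edge 0-4 (w=6); MST = {0-2(w=5) 0-4(w=6) 1-3(w=3) 1-5(w=2)}
step 5: add edge 2-3 (w=8); MST = {0-2(w=5) 0-4(w=6) 1-3(w=3) 1-5(w=2) 2-3(w=8)}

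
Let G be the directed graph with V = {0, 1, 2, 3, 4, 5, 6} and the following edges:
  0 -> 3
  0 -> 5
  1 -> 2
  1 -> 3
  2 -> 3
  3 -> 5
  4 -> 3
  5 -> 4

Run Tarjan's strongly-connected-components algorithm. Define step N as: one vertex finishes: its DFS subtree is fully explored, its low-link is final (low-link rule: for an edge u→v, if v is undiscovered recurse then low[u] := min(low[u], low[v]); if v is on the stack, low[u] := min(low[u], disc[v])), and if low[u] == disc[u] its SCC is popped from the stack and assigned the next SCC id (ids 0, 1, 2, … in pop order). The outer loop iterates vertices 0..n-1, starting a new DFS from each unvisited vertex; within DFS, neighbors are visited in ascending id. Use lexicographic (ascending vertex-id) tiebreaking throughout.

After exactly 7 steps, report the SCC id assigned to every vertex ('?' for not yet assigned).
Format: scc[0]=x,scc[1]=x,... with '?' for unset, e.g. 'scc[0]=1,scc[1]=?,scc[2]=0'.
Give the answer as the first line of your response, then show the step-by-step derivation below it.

scc[0]=1,scc[1]=3,scc[2]=2,scc[3]=0,scc[4]=0,scc[5]=0,scc[6]=4

step 1: low=(low[0]=0,low[1]=?,low[2]=?,low[3]=1,low[4]=1,low[5]=2,low[6]=?); scc=(scc[0]=?,scc[1]=?,scc[2]=?,scc[3]=?,scc[4]=?,scc[5]=?,scc[6]=?)
step 2: low=(low[0]=0,low[1]=?,low[2]=?,low[3]=1,low[4]=1,low[5]=1,low[6]=?); scc=(scc[0]=?,scc[1]=?,scc[2]=?,scc[3]=?,scc[4]=?,scc[5]=?,scc[6]=?)
step 3: low=(low[0]=0,low[1]=?,low[2]=?,low[3]=1,low[4]=1,low[5]=1,low[6]=?); scc=(scc[0]=?,scc[1]=?,scc[2]=?,scc[3]=0,scc[4]=0,scc[5]=0,scc[6]=?)
step 4: low=(low[0]=0,low[1]=?,low[2]=?,low[3]=1,low[4]=1,low[5]=1,low[6]=?); scc=(scc[0]=1,scc[1]=?,scc[2]=?,scc[3]=0,scc[4]=0,scc[5]=0,scc[6]=?)
step 5: low=(low[0]=0,low[1]=4,low[2]=5,low[3]=1,low[4]=1,low[5]=1,low[6]=?); scc=(scc[0]=1,scc[1]=?,scc[2]=2,scc[3]=0,scc[4]=0,scc[5]=0,scc[6]=?)
step 6: low=(low[0]=0,low[1]=4,low[2]=5,low[3]=1,low[4]=1,low[5]=1,low[6]=?); scc=(scc[0]=1,scc[1]=3,scc[2]=2,scc[3]=0,scc[4]=0,scc[5]=0,scc[6]=?)
step 7: low=(low[0]=0,low[1]=4,low[2]=5,low[3]=1,low[4]=1,low[5]=1,low[6]=6); scc=(scc[0]=1,scc[1]=3,scc[2]=2,scc[3]=0,scc[4]=0,scc[5]=0,scc[6]=4)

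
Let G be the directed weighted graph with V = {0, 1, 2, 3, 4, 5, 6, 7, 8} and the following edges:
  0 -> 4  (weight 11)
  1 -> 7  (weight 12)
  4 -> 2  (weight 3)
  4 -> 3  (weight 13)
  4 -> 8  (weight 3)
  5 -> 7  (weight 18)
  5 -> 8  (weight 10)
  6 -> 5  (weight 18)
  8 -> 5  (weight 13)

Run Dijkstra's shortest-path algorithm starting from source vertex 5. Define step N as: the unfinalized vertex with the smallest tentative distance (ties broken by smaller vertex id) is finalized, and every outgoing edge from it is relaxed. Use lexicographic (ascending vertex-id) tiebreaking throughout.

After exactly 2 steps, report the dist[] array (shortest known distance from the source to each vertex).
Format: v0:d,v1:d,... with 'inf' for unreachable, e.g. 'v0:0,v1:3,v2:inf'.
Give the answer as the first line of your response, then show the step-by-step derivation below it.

v0:inf,v1:inf,v2:inf,v3:inf,v4:inf,v5:0,v6:inf,v7:18,v8:10

step 1: dist = v0:inf,v1:inf,v2:inf,v3:inf,v4:inf,v5:0,v6:inf,v7:18,v8:10
step 2: dist = v0:inf,v1:inf,v2:inf,v3:inf,v4:inf,v5:0,v6:inf,v7:18,v8:10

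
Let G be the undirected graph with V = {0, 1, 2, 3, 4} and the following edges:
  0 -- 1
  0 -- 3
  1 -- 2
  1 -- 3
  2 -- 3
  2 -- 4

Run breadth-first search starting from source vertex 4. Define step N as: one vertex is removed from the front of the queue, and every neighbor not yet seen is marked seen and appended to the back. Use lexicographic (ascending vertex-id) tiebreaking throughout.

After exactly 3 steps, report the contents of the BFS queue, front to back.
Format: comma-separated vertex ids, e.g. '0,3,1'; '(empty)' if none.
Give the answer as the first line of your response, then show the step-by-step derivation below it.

3,0

step 1: dequeue 4; queue=[2]; order=4
step 2: dequeue 2; queue=[1,3]; order=4,2
step 3: dequeue 1; queue=[3,0]; order=4,2,1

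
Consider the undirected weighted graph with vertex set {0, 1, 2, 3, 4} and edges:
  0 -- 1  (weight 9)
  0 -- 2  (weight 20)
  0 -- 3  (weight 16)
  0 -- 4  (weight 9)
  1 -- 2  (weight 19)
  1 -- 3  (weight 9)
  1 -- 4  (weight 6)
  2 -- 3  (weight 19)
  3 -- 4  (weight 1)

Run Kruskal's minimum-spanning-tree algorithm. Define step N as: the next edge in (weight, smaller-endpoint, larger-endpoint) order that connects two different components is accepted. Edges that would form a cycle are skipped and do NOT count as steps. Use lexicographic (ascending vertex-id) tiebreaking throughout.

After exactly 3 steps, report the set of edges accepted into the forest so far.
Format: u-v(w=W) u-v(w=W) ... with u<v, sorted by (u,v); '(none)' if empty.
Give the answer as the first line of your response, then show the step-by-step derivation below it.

0-1(w=9) 1-4(w=6) 3-4(w=1)

step 1: add edge 3-4 (w=1); MST = {3-4(w=1)}
step 2: add edge 1-4 (w=6); MST = {1-4(w=6) 3-4(w=1)}
step 3: add edge 0-1 (w=9); MST = {0-1(w=9) 1-4(w=6) 3-4(w=1)}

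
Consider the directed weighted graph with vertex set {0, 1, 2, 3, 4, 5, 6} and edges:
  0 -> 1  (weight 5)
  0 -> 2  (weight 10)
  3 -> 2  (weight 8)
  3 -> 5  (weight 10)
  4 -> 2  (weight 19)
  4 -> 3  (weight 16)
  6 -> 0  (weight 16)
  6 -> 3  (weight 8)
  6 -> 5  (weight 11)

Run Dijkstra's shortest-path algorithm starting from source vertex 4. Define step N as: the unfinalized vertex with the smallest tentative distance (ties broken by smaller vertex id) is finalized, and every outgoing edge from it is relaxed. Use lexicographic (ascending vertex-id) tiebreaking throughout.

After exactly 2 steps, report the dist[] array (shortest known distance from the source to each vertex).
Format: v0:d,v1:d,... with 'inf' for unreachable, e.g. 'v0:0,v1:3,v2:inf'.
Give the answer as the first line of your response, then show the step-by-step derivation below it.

v0:inf,v1:inf,v2:19,v3:16,v4:0,v5:26,v6:inf

step 1: dist = v0:inf,v1:inf,v2:19,v3:16,v4:0,v5:inf,v6:inf
step 2: dist = v0:inf,v1:inf,v2:19,v3:16,v4:0,v5:26,v6:inf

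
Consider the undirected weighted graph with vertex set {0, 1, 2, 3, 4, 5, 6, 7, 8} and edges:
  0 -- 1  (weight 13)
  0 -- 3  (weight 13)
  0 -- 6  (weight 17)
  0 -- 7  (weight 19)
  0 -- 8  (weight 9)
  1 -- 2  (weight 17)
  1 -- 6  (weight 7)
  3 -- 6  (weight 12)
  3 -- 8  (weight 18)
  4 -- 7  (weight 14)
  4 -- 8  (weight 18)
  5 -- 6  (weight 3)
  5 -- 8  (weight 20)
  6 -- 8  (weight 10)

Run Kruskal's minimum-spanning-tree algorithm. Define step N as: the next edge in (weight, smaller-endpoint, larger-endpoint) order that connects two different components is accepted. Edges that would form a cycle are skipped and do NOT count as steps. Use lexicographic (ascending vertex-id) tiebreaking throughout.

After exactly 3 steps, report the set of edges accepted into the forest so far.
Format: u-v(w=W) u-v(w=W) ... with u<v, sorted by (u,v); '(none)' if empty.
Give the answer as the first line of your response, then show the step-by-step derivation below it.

0-8(w=9) 1-6(w=7) 5-6(w=3)

step 1: add edge 5-6 (w=3); MST = {5-6(w=3)}
step 2: add edge 1-6 (w=7); MST = {1-6(w=7) 5-6(w=3)}
step 3: add edge 0-8 (w=9); MST = {0-8(w=9) 1-6(w=7) 5-6(w=3)}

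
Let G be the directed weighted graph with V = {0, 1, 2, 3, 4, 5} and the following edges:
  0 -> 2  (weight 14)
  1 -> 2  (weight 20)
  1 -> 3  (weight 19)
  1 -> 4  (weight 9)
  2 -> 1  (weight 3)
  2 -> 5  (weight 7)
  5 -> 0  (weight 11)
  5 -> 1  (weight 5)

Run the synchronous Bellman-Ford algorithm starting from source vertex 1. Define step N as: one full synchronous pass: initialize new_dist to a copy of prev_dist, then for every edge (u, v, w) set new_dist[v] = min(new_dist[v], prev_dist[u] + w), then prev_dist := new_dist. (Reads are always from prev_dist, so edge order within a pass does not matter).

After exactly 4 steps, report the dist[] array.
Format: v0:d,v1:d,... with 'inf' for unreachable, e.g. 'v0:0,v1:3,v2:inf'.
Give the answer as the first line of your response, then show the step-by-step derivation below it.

v0:38,v1:0,v2:20,v3:19,v4:9,v5:27

step 1: dist = v0:inf,v1:0,v2:20,v3:19,v4:9,v5:inf
step 2: dist = v0:inf,v1:0,v2:20,v3:19,v4:9,v5:27
step 3: dist = v0:38,v1:0,v2:20,v3:19,v4:9,v5:27
step 4: dist = v0:38,v1:0,v2:20,v3:19,v4:9,v5:27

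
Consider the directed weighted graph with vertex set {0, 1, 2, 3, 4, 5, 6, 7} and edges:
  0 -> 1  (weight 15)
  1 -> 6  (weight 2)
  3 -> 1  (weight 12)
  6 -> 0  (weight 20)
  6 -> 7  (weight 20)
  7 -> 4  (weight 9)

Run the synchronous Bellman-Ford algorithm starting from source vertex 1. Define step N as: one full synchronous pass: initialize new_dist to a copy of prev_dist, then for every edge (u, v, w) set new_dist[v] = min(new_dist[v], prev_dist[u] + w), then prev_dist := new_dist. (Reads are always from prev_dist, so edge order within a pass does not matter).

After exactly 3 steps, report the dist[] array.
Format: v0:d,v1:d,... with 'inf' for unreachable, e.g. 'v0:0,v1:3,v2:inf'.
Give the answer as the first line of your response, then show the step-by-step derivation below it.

v0:22,v1:0,v2:inf,v3:inf,v4:31,v5:inf,v6:2,v7:22

step 1: dist = v0:inf,v1:0,v2:inf,v3:inf,v4:inf,v5:inf,v6:2,v7:inf
step 2: dist = v0:22,v1:0,v2:inf,v3:inf,v4:inf,v5:inf,v6:2,v7:22
step 3: dist = v0:22,v1:0,v2:inf,v3:inf,v4:31,v5:inf,v6:2,v7:22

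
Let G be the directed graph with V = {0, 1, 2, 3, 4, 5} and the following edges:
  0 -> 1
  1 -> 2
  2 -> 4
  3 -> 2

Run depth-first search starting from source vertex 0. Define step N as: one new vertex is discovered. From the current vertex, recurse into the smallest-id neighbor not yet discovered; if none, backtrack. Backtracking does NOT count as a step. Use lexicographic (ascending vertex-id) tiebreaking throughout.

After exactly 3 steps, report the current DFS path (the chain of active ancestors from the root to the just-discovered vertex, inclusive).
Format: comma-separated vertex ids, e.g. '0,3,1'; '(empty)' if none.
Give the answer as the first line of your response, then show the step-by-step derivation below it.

0,1,2

step 1: discover 0; path=0; order=0
step 2: discover 1; path=0>1; order=0,1
step 3: discover 2; path=0>1>2; order=0,1,2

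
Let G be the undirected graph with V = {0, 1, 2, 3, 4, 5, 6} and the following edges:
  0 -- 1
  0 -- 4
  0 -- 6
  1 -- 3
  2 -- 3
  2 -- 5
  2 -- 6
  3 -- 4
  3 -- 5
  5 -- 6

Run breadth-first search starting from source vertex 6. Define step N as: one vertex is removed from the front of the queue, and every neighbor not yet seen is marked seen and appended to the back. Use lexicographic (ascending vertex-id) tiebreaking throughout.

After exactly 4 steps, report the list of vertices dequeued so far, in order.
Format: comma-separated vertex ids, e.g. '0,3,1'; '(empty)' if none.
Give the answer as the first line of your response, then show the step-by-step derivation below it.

6,0,2,5

step 1: dequeue 6; queue=[0,2,5]; order=6
step 2: dequeue 0; queue=[2,5,1,4]; order=6,0
step 3: dequeue 2; queue=[5,1,4,3]; order=6,0,2
step 4: dequeue 5; queue=[1,4,3]; order=6,0,2,5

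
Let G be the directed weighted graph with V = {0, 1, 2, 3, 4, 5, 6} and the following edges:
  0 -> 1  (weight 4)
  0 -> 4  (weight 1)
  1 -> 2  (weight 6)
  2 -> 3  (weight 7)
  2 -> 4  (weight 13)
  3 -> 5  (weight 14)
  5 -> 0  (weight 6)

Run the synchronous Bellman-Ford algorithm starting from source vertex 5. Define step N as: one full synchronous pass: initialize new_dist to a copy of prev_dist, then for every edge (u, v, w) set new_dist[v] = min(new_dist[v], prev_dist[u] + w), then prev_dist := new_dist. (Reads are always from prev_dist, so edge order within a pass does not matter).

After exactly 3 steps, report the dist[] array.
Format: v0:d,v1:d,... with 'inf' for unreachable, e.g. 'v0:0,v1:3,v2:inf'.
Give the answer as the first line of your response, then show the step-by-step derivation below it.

v0:6,v1:10,v2:16,v3:inf,v4:7,v5:0,v6:inf

step 1: dist = v0:6,v1:inf,v2:inf,v3:inf,v4:inf,v5:0,v6:inf
step 2: dist = v0:6,v1:10,v2:inf,v3:inf,v4:7,v5:0,v6:inf
step 3: dist = v0:6,v1:10,v2:16,v3:inf,v4:7,v5:0,v6:inf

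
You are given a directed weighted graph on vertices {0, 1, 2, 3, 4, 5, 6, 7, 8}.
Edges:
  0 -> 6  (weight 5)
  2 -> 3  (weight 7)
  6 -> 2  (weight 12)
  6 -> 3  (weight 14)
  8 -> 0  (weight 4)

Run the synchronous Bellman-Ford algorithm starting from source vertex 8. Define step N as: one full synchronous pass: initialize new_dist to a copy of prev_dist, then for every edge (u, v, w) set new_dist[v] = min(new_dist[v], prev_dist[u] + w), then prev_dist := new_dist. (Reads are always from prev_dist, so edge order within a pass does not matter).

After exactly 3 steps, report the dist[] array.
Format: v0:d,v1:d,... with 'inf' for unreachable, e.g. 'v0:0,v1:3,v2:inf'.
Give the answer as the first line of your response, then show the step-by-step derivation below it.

v0:4,v1:inf,v2:21,v3:23,v4:inf,v5:inf,v6:9,v7:inf,v8:0

step 1: dist = v0:4,v1:inf,v2:inf,v3:inf,v4:inf,v5:inf,v6:inf,v7:inf,v8:0
step 2: dist = v0:4,v1:inf,v2:inf,v3:inf,v4:inf,v5:inf,v6:9,v7:inf,v8:0
step 3: dist = v0:4,v1:inf,v2:21,v3:23,v4:inf,v5:inf,v6:9,v7:inf,v8:0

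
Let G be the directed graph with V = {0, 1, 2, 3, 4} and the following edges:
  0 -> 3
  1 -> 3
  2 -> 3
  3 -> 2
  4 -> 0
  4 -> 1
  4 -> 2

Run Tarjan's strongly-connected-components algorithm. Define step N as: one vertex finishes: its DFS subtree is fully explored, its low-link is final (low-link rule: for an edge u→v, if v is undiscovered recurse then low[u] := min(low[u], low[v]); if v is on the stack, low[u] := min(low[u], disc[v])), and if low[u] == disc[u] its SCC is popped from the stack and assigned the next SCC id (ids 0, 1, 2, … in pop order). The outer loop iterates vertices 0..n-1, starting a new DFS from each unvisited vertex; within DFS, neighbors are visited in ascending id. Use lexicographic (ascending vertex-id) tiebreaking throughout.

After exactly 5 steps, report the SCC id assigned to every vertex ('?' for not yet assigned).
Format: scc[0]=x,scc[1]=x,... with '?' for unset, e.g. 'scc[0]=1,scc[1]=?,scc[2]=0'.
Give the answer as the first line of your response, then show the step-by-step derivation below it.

scc[0]=1,scc[1]=2,scc[2]=0,scc[3]=0,scc[4]=3

step 1: low=(low[0]=0,low[1]=?,low[2]=1,low[3]=1,low[4]=?); scc=(scc[0]=?,scc[1]=?,scc[2]=?,scc[3]=?,scc[4]=?)
step 2: low=(low[0]=0,low[1]=?,low[2]=1,low[3]=1,low[4]=?); scc=(scc[0]=?,scc[1]=?,scc[2]=0,scc[3]=0,scc[4]=?)
step 3: low=(low[0]=0,low[1]=?,low[2]=1,low[3]=1,low[4]=?); scc=(scc[0]=1,scc[1]=?,scc[2]=0,scc[3]=0,scc[4]=?)
step 4: low=(low[0]=0,low[1]=3,low[2]=1,low[3]=1,low[4]=?); scc=(scc[0]=1,scc[1]=2,scc[2]=0,scc[3]=0,scc[4]=?)
step 5: low=(low[0]=0,low[1]=3,low[2]=1,low[3]=1,low[4]=4); scc=(scc[0]=1,scc[1]=2,scc[2]=0,scc[3]=0,scc[4]=3)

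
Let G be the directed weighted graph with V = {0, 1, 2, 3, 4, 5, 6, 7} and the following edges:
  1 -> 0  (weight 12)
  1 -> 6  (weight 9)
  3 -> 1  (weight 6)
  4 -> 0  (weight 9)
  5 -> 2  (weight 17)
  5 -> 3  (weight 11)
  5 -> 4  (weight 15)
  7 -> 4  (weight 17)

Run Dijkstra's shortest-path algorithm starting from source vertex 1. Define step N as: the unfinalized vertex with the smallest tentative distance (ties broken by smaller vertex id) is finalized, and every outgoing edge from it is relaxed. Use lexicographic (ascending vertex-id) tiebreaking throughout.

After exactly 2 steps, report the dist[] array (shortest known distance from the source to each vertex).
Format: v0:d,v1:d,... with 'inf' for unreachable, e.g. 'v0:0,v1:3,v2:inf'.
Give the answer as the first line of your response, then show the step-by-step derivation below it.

v0:12,v1:0,v2:inf,v3:inf,v4:inf,v5:inf,v6:9,v7:inf

step 1: dist = v0:12,v1:0,v2:inf,v3:inf,v4:inf,v5:inf,v6:9,v7:inf
step 2: dist = v0:12,v1:0,v2:inf,v3:inf,v4:inf,v5:inf,v6:9,v7:inf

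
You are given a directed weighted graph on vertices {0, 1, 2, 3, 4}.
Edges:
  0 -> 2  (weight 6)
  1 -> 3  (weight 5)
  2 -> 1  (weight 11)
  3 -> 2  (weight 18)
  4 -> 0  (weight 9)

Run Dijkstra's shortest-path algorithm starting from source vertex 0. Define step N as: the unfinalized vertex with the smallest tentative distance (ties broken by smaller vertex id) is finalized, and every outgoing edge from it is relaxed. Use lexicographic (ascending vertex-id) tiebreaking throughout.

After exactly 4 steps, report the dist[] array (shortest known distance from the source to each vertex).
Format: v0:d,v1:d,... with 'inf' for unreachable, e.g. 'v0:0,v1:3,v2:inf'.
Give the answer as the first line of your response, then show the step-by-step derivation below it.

v0:0,v1:17,v2:6,v3:22,v4:inf

step 1: dist = v0:0,v1:inf,v2:6,v3:inf,v4:inf
step 2: dist = v0:0,v1:17,v2:6,v3:inf,v4:inf
step 3: dist = v0:0,v1:17,v2:6,v3:22,v4:inf
step 4: dist = v0:0,v1:17,v2:6,v3:22,v4:inf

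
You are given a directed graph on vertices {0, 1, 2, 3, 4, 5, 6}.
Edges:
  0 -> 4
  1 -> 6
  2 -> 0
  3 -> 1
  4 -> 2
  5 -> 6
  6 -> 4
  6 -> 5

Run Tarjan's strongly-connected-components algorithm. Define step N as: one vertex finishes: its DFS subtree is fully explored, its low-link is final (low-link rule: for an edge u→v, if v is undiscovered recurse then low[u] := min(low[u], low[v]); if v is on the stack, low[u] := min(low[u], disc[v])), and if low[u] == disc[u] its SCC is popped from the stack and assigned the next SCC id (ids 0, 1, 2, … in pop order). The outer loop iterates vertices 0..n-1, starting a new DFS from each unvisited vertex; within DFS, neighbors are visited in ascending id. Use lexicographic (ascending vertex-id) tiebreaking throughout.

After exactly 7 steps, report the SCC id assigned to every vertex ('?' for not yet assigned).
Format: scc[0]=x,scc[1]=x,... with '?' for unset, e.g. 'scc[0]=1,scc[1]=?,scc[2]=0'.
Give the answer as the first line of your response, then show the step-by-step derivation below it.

scc[0]=0,scc[1]=2,scc[2]=0,scc[3]=3,scc[4]=0,scc[5]=1,scc[6]=1

step 1: low=(low[0]=0,low[1]=?,low[2]=0,low[3]=?,low[4]=1,low[5]=?,low[6]=?); scc=(scc[0]=?,scc[1]=?,scc[2]=?,scc[3]=?,scc[4]=?,scc[5]=?,scc[6]=?)
step 2: low=(low[0]=0,low[1]=?,low[2]=0,low[3]=?,low[4]=0,low[5]=?,low[6]=?); scc=(scc[0]=?,scc[1]=?,scc[2]=?,scc[3]=?,scc[4]=?,scc[5]=?,scc[6]=?)
step 3: low=(low[0]=0,low[1]=?,low[2]=0,low[3]=?,low[4]=0,low[5]=?,low[6]=?); scc=(scc[0]=0,scc[1]=?,scc[2]=0,scc[3]=?,scc[4]=0,scc[5]=?,scc[6]=?)
step 4: low=(low[0]=0,low[1]=3,low[2]=0,low[3]=?,low[4]=0,low[5]=4,low[6]=4); scc=(scc[0]=0,scc[1]=?,scc[2]=0,scc[3]=?,scc[4]=0,scc[5]=?,scc[6]=?)
step 5: low=(low[0]=0,low[1]=3,low[2]=0,low[3]=?,low[4]=0,low[5]=4,low[6]=4); scc=(scc[0]=0,scc[1]=?,scc[2]=0,scc[3]=?,scc[4]=0,scc[5]=1,scc[6]=1)
step 6: low=(low[0]=0,low[1]=3,low[2]=0,low[3]=?,low[4]=0,low[5]=4,low[6]=4); scc=(scc[0]=0,scc[1]=2,scc[2]=0,scc[3]=?,scc[4]=0,scc[5]=1,scc[6]=1)
step 7: low=(low[0]=0,low[1]=3,low[2]=0,low[3]=6,low[4]=0,low[5]=4,low[6]=4); scc=(scc[0]=0,scc[1]=2,scc[2]=0,scc[3]=3,scc[4]=0,scc[5]=1,scc[6]=1)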